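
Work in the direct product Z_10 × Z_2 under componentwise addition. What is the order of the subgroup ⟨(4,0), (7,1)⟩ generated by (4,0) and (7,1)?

|⟨(4,0)⟩| = 5 and |⟨(7,1)⟩| = 10, so |H| is a multiple of lcm(5, 10) = 10 and divides |G| = 20.
Closing under the operation: H = {(0,0), (1,1), (2,0), (3,1), (4,0), (5,1), (6,0), (7,1), (8,0), (9,1)}, so |H| = 10.

10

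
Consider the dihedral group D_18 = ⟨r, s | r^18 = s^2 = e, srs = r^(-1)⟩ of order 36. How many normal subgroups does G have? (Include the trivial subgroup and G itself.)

9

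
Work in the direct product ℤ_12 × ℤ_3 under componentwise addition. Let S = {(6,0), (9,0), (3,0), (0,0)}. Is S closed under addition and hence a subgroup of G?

Yes

|S| = 4 divides |G| = 36, consistent with Lagrange.
S contains the identity, every element's inverse is in S, and S is closed under +: it is a subgroup.
In fact S = ⟨(9,0)⟩.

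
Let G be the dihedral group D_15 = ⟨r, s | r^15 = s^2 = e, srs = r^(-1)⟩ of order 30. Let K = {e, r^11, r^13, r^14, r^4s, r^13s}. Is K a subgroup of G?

No

r^11 ∈ K but its inverse r^4 ∉ K, so K is not a subgroup.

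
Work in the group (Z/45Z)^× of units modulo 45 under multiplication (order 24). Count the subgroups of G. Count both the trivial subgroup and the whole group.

16

|G| = 24, so by Lagrange every subgroup order divides 24. Divisors: 1, 2, 3, 4, 6, 8, 12, 24.
Subgroups by order — order 1: 1; order 2: 3; order 3: 1; order 4: 3; order 6: 3; order 8: 1; order 12: 3; order 24: 1.
Total: 1 + 3 + 1 + 3 + 3 + 1 + 3 + 1 = 16.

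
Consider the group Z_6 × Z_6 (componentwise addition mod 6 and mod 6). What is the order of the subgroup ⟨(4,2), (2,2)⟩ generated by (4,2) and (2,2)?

9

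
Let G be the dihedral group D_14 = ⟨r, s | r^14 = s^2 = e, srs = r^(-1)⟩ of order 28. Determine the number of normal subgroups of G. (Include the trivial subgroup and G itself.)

G has 28 subgroups. Checking conjugation-invariance by order — order 1: 1/1 normal; order 2: 1/15 normal; order 4: 0/7 normal; order 7: 1/1 normal; order 14: 3/3 normal; order 28: 1/1 normal.
Total normal subgroups: 7.

7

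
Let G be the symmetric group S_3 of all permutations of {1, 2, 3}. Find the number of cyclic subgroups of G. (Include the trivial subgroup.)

Each element a generates a cyclic subgroup ⟨a⟩; distinct elements may generate the same one (a cyclic group of order d has φ(d) generators).
Cyclic subgroups by order — order 1: 1; order 2: 3; order 3: 1.
Total: 5.

5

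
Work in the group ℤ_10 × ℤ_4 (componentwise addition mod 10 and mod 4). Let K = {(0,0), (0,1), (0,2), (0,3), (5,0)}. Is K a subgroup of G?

No

Closure fails: (0,1) + (5,0) = (5,1) ∉ K. So K is not a subgroup.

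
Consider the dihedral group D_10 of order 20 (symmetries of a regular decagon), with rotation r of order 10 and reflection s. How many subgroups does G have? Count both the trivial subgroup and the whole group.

|G| = 20, so by Lagrange every subgroup order divides 20. Divisors: 1, 2, 4, 5, 10, 20.
Subgroups by order — order 1: 1; order 2: 11; order 4: 5; order 5: 1; order 10: 3; order 20: 1.
Total: 1 + 11 + 5 + 1 + 3 + 1 = 22.

22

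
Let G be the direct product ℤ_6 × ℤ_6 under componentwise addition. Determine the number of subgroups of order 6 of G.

12

|G| = 36 and 6 | 36, so subgroups of order 6 are possible by Lagrange.
The subgroups of order 6 are: {(0,0), (0,1), (0,2), (0,3), (0,4), (0,5)}; {(0,0), (0,2), (0,4), (3,0), (3,2), (3,4)}; {(0,0), (0,2), (0,4), (3,1), (3,3), (3,5)}; {(0,0), (0,3), (2,0), (2,3), (4,0), (4,3)}; … (12 in all).
So G has 12 subgroups of order 6.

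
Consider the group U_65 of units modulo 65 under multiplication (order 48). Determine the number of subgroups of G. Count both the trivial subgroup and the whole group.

|G| = 48, so by Lagrange every subgroup order divides 48. Divisors: 1, 2, 3, 4, 6, 8, 12, 16, 24, 48.
Subgroups by order — order 1: 1; order 2: 3; order 3: 1; order 4: 7; order 6: 3; order 8: 3; order 12: 7; order 16: 1; order 24: 3; order 48: 1.
Total: 1 + 3 + 1 + 7 + 3 + 3 + 7 + 1 + 3 + 1 = 30.

30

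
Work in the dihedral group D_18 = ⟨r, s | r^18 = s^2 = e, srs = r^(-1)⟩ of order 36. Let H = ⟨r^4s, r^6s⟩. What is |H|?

18

|⟨r^4s⟩| = 2 and |⟨r^6s⟩| = 2, so |H| is a multiple of lcm(2, 2) = 2 and divides |G| = 36.
Closing under the operation: H = {e, r^2, r^4, r^6, r^8, r^10, r^12, r^14, r^16, s, r^2s, r^4s, r^6s, r^8s, r^10s, r^12s, r^14s, r^16s}, so |H| = 18.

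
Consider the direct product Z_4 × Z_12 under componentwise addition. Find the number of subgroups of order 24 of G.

|G| = 48 and 24 | 48, so subgroups of order 24 are possible by Lagrange.
The subgroups of order 24 are: {(0,0), (0,1), (0,2), (0,3), (0,4), (0,5), (0,6), (0,7), (0,8), (0,9), (0,10), (0,11), (2,0), (2,1), (2,2), (2,3), (2,4), (2,5), (2,6), (2,7), (2,8), (2,9), (2,10), (2,11)}; {(0,0), (0,2), (0,4), (0,6), (0,8), (0,10), (1,0), (1,2), (1,4), (1,6), (1,8), (1,10), (2,0), (2,2), (2,4), (2,6), (2,8), (2,10), (3,0), (3,2), (3,4), (3,6), (3,8), (3,10)}; {(0,0), (0,2), (0,4), (0,6), (0,8), (0,10), (1,1), (1,3), (1,5), (1,7), (1,9), (1,11), (2,0), (2,2), (2,4), (2,6), (2,8), (2,10), (3,1), (3,3), (3,5), (3,7), (3,9), (3,11)}.
So G has 3 subgroups of order 24.

3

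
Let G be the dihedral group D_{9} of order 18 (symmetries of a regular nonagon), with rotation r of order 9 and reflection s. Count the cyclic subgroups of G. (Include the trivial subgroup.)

Group the elements of G by the cyclic subgroup they generate; each cyclic subgroup of order d accounts for φ(d) elements.
Cyclic subgroups by order — order 1: 1; order 2: 9; order 3: 1; order 9: 1.
Total: 12.

12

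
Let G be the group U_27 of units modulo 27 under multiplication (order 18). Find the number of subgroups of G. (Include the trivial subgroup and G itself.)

|G| = 18, so by Lagrange every subgroup order divides 18. Divisors: 1, 2, 3, 6, 9, 18.
Subgroups by order — order 1: 1; order 2: 1; order 3: 1; order 6: 1; order 9: 1; order 18: 1.
Total: 1 + 1 + 1 + 1 + 1 + 1 = 6.

6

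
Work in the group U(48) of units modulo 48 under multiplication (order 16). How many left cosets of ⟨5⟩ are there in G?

4

|⟨5⟩| = 4 and |G| = 16.
By Lagrange, [G : H] = |G|/|H| = 16/4 = 4.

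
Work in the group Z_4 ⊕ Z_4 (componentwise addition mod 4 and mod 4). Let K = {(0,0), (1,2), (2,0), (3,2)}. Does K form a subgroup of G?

|K| = 4 divides |G| = 16, consistent with Lagrange.
K contains the identity, every element's inverse is in K, and K is closed under +: it is a subgroup.
In fact K = ⟨(3,2)⟩.

Yes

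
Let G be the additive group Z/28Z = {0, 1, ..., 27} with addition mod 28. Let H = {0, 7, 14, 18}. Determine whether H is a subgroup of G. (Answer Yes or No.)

No

7 ∈ H but its inverse 21 ∉ H, so H is not a subgroup.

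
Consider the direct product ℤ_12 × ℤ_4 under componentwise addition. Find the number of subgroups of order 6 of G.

3

|G| = 48 and 6 | 48, so subgroups of order 6 are possible by Lagrange.
The subgroups of order 6 are: {(0,0), (0,2), (4,0), (4,2), (8,0), (8,2)}; {(0,0), (2,0), (4,0), (6,0), (8,0), (10,0)}; {(0,0), (2,2), (4,0), (6,2), (8,0), (10,2)}.
So G has 3 subgroups of order 6.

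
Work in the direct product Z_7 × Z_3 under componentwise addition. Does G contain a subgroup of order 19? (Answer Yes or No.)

19 does not divide |G| = 21, so by Lagrange no subgroup of order 19 exists.

No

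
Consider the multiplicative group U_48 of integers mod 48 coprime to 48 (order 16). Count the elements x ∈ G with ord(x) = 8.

0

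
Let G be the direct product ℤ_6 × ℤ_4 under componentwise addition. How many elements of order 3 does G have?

An element (a,b) has order lcm(ord(a), ord(b)); count pairs with lcm equal to 3.
Enumerating gives 2 such elements.

2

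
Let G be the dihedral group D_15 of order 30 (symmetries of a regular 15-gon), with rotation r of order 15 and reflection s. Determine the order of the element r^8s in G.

Computing powers of r^8s: the smallest k with (r^8s)^k = e is k = 2.

2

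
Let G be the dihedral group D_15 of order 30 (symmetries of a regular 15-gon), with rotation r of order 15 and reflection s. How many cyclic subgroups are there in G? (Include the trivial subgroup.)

19

Each element a generates a cyclic subgroup ⟨a⟩; distinct elements may generate the same one (a cyclic group of order d has φ(d) generators).
Cyclic subgroups by order — order 1: 1; order 2: 15; order 3: 1; order 5: 1; order 15: 1.
Total: 19.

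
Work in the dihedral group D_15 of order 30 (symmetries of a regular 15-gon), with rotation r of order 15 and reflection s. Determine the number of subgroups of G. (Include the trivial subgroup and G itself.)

28

|G| = 30, so by Lagrange every subgroup order divides 30. Divisors: 1, 2, 3, 5, 6, 10, 15, 30.
Subgroups by order — order 1: 1; order 2: 15; order 3: 1; order 5: 1; order 6: 5; order 10: 3; order 15: 1; order 30: 1.
Total: 1 + 15 + 1 + 1 + 5 + 3 + 1 + 1 = 28.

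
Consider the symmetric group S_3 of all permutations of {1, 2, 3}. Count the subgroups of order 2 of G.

|G| = 6 and 2 | 6, so subgroups of order 2 are possible by Lagrange.
The subgroups of order 2 are: {e, (1 2)}; {e, (1 3)}; {e, (2 3)}.
So G has 3 subgroups of order 2.

3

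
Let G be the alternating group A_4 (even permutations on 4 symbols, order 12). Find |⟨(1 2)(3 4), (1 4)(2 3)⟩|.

|⟨(1 2)(3 4)⟩| = 2 and |⟨(1 4)(2 3)⟩| = 2, so |H| is a multiple of lcm(2, 2) = 2 and divides |G| = 12.
Closing under the operation: H = {e, (1 2)(3 4), (1 3)(2 4), (1 4)(2 3)}, so |H| = 4.

4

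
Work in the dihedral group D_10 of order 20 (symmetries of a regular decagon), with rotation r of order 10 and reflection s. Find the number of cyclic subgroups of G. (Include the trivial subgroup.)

14

Group the elements of G by the cyclic subgroup they generate; each cyclic subgroup of order d accounts for φ(d) elements.
Cyclic subgroups by order — order 1: 1; order 2: 11; order 5: 1; order 10: 1.
Total: 14.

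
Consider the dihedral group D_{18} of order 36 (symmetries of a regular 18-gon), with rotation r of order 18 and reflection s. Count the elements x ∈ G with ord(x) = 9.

6

The elements of order 9 are: r^2, r^4, r^8, r^10, r^14, r^16.
That's 6.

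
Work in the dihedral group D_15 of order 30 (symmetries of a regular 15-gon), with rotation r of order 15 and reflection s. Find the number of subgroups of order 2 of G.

|G| = 30 and 2 | 30, so subgroups of order 2 are possible by Lagrange.
The subgroups of order 2 are: {e, r^10s}; {e, r^11s}; {e, r^12s}; {e, r^13s}; … (15 in all).
So G has 15 subgroups of order 2.

15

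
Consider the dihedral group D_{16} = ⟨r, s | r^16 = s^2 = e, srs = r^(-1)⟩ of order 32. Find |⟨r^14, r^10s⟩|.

|⟨r^14⟩| = 8 and |⟨r^10s⟩| = 2, so |H| is a multiple of lcm(8, 2) = 8 and divides |G| = 32.
Closing under the operation: H = {e, r^2, r^4, r^6, r^8, r^10, r^12, r^14, s, r^2s, r^4s, r^6s, r^8s, r^10s, r^12s, r^14s}, so |H| = 16.

16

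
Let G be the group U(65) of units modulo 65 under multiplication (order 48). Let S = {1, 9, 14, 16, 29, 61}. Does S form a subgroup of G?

|S| = 6 divides |G| = 48, consistent with Lagrange.
S contains the identity, every element's inverse is in S, and S is closed under ·: it is a subgroup.
In fact S = ⟨29⟩.

Yes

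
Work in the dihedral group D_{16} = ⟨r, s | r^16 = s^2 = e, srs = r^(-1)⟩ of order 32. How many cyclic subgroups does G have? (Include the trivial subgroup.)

21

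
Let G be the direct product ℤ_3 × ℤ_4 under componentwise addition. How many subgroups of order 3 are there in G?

1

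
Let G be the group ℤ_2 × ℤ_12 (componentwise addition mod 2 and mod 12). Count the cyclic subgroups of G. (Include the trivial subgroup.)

12

Group the elements of G by the cyclic subgroup they generate; each cyclic subgroup of order d accounts for φ(d) elements.
Cyclic subgroups by order — order 1: 1; order 2: 3; order 3: 1; order 4: 2; order 6: 3; order 12: 2.
Total: 12.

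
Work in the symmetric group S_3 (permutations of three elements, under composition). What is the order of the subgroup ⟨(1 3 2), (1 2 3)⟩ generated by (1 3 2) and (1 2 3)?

|⟨(1 3 2)⟩| = 3 and |⟨(1 2 3)⟩| = 3, so |H| is a multiple of lcm(3, 3) = 3 and divides |G| = 6.
Closing under the operation: H = {e, (1 2 3), (1 3 2)}, so |H| = 3.

3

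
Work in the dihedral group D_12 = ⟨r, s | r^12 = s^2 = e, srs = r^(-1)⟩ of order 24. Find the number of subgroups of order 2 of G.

13

|G| = 24 and 2 | 24, so subgroups of order 2 are possible by Lagrange.
The subgroups of order 2 are: {e, r^10s}; {e, r^11s}; {e, r^2s}; {e, r^3s}; … (13 in all).
So G has 13 subgroups of order 2.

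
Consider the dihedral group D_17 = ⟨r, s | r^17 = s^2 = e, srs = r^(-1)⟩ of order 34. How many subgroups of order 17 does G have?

1

|G| = 34 and 17 | 34, so subgroups of order 17 are possible by Lagrange.
The subgroups of order 17 are: {e, r, r^2, r^3, r^4, r^5, r^6, r^7, r^8, r^9, r^10, r^11, r^12, r^13, r^14, r^15, r^16}.
So G has 1 subgroup of order 17.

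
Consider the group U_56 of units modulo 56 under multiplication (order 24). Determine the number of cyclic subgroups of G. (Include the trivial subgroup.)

Group the elements of G by the cyclic subgroup they generate; each cyclic subgroup of order d accounts for φ(d) elements.
Cyclic subgroups by order — order 1: 1; order 2: 7; order 3: 1; order 6: 7.
Total: 16.

16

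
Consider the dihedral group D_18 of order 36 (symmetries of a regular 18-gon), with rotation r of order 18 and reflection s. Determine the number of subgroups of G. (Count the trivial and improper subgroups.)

45

|G| = 36, so by Lagrange every subgroup order divides 36. Divisors: 1, 2, 3, 4, 6, 9, 12, 18, 36.
Subgroups by order — order 1: 1; order 2: 19; order 3: 1; order 4: 9; order 6: 7; order 9: 1; order 12: 3; order 18: 3; order 36: 1.
Total: 1 + 19 + 1 + 9 + 7 + 1 + 3 + 3 + 1 = 45.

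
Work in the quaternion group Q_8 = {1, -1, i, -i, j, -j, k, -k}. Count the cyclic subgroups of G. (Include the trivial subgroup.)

Group the elements of G by the cyclic subgroup they generate; each cyclic subgroup of order d accounts for φ(d) elements.
Cyclic subgroups by order — order 1: 1; order 2: 1; order 4: 3.
Total: 5.

5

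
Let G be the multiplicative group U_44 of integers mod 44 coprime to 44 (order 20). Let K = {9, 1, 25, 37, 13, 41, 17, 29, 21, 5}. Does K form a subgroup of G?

|K| = 10 divides |G| = 20, consistent with Lagrange.
K contains the identity, every element's inverse is in K, and K is closed under ·: it is a subgroup.
In fact K = ⟨41⟩.

Yes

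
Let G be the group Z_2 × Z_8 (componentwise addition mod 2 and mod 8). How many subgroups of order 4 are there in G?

3

|G| = 16 and 4 | 16, so subgroups of order 4 are possible by Lagrange.
The subgroups of order 4 are: {(0,0), (0,2), (0,4), (0,6)}; {(0,0), (0,4), (1,0), (1,4)}; {(0,0), (0,4), (1,2), (1,6)}.
So G has 3 subgroups of order 4.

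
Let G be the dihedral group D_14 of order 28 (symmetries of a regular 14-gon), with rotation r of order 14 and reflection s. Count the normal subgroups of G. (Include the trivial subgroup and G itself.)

G has 28 subgroups. Checking conjugation-invariance by order — order 1: 1/1 normal; order 2: 1/15 normal; order 4: 0/7 normal; order 7: 1/1 normal; order 14: 3/3 normal; order 28: 1/1 normal.
Total normal subgroups: 7.

7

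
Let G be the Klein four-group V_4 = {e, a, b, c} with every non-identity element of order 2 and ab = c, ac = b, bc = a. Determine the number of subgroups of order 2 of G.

3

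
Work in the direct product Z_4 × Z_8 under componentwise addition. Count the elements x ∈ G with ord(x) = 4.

12

An element (a,b) has order lcm(ord(a), ord(b)); count pairs with lcm equal to 4.
Enumerating gives 12 such elements.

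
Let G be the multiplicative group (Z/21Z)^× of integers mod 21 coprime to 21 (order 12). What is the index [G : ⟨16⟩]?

4

|⟨16⟩| = 3 and |G| = 12.
By Lagrange, [G : H] = |G|/|H| = 12/3 = 4.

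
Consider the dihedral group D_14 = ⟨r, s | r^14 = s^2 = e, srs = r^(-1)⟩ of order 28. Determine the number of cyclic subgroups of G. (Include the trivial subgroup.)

18

Each element a generates a cyclic subgroup ⟨a⟩; distinct elements may generate the same one (a cyclic group of order d has φ(d) generators).
Cyclic subgroups by order — order 1: 1; order 2: 15; order 7: 1; order 14: 1.
Total: 18.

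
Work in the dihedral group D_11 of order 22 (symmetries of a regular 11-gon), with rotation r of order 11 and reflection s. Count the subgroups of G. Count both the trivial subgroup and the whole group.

14

|G| = 22, so by Lagrange every subgroup order divides 22. Divisors: 1, 2, 11, 22.
Subgroups by order — order 1: 1; order 2: 11; order 11: 1; order 22: 1.
Total: 1 + 11 + 1 + 1 = 14.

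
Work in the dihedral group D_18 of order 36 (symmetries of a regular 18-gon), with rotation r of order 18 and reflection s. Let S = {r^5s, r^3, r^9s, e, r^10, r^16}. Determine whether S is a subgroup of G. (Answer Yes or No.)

No

r^10 ∈ S but its inverse r^8 ∉ S, so S is not a subgroup.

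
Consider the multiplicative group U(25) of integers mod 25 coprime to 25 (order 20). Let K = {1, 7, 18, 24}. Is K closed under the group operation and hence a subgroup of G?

|K| = 4 divides |G| = 20, consistent with Lagrange.
K contains the identity, every element's inverse is in K, and K is closed under ·: it is a subgroup.
In fact K = ⟨18⟩.

Yes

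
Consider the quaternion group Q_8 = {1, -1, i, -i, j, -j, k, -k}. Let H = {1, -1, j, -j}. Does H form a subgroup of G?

|H| = 4 divides |G| = 8, consistent with Lagrange.
H contains the identity, every element's inverse is in H, and H is closed under ·: it is a subgroup.
In fact H = ⟨j⟩.

Yes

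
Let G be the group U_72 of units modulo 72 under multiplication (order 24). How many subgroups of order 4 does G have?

7

|G| = 24 and 4 | 24, so subgroups of order 4 are possible by Lagrange.
The subgroups of order 4 are: {1, 17, 19, 35}; {1, 17, 37, 53}; {1, 17, 55, 71}; {1, 19, 37, 55}; … (7 in all).
So G has 7 subgroups of order 4.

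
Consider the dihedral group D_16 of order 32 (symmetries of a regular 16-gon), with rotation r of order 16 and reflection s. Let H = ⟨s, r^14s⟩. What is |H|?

|⟨s⟩| = 2 and |⟨r^14s⟩| = 2, so |H| is a multiple of lcm(2, 2) = 2 and divides |G| = 32.
Closing under the operation: H = {e, r^2, r^4, r^6, r^8, r^10, r^12, r^14, s, r^2s, r^4s, r^6s, r^8s, r^10s, r^12s, r^14s}, so |H| = 16.

16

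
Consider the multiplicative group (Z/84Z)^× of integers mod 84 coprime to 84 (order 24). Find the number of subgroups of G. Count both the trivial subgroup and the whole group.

32

|G| = 24, so by Lagrange every subgroup order divides 24. Divisors: 1, 2, 3, 4, 6, 8, 12, 24.
Subgroups by order — order 1: 1; order 2: 7; order 3: 1; order 4: 7; order 6: 7; order 8: 1; order 12: 7; order 24: 1.
Total: 1 + 7 + 1 + 7 + 7 + 1 + 7 + 1 = 32.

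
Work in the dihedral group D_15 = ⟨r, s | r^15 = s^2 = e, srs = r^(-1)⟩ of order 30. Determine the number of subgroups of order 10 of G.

|G| = 30 and 10 | 30, so subgroups of order 10 are possible by Lagrange.
The subgroups of order 10 are: {e, r^3, r^6, r^9, r^12, rs, r^4s, r^7s, r^10s, r^13s}; {e, r^3, r^6, r^9, r^12, r^2s, r^5s, r^8s, r^11s, r^14s}; {e, r^3, r^6, r^9, r^12, s, r^3s, r^6s, r^9s, r^12s}.
So G has 3 subgroups of order 10.

3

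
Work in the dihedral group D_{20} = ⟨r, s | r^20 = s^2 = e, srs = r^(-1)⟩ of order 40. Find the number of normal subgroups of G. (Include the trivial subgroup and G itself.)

G has 48 subgroups. Checking conjugation-invariance by order — order 1: 1/1 normal; order 2: 1/21 normal; order 4: 1/11 normal; order 5: 1/1 normal; order 8: 0/5 normal; order 10: 1/5 normal; order 20: 3/3 normal; order 40: 1/1 normal.
Total normal subgroups: 9.

9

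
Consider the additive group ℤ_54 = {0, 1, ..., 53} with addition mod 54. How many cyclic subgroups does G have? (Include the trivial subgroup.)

8

Group the elements of G by the cyclic subgroup they generate; each cyclic subgroup of order d accounts for φ(d) elements.
Cyclic subgroups by order — order 1: 1; order 2: 1; order 3: 1; order 6: 1; order 9: 1; order 18: 1; order 27: 1; order 54: 1.
Total: 8.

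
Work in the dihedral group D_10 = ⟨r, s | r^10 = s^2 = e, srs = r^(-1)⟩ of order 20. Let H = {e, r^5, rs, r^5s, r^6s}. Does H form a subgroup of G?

Closure fails: r^5 · r^5s = s ∉ H. So H is not a subgroup.

No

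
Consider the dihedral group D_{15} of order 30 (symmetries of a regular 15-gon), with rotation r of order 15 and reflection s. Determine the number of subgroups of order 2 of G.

15

|G| = 30 and 2 | 30, so subgroups of order 2 are possible by Lagrange.
The subgroups of order 2 are: {e, r^10s}; {e, r^11s}; {e, r^12s}; {e, r^13s}; … (15 in all).
So G has 15 subgroups of order 2.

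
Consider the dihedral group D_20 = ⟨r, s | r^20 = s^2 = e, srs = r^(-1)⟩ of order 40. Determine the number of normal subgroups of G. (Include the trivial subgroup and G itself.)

9

G has 48 subgroups. Checking conjugation-invariance by order — order 1: 1/1 normal; order 2: 1/21 normal; order 4: 1/11 normal; order 5: 1/1 normal; order 8: 0/5 normal; order 10: 1/5 normal; order 20: 3/3 normal; order 40: 1/1 normal.
Total normal subgroups: 9.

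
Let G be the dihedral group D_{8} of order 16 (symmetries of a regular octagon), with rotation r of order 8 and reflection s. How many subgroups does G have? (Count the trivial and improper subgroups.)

19

|G| = 16, so by Lagrange every subgroup order divides 16. Divisors: 1, 2, 4, 8, 16.
Subgroups by order — order 1: 1; order 2: 9; order 4: 5; order 8: 3; order 16: 1.
Total: 1 + 9 + 5 + 3 + 1 = 19.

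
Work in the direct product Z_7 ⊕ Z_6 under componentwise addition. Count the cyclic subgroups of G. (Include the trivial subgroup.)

Each element a generates a cyclic subgroup ⟨a⟩; distinct elements may generate the same one (a cyclic group of order d has φ(d) generators).
Cyclic subgroups by order — order 1: 1; order 2: 1; order 3: 1; order 6: 1; order 7: 1; order 14: 1; order 21: 1; order 42: 1.
Total: 8.

8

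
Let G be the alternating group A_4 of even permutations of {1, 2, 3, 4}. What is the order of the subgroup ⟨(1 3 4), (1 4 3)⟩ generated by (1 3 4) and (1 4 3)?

3

|⟨(1 3 4)⟩| = 3 and |⟨(1 4 3)⟩| = 3, so |H| is a multiple of lcm(3, 3) = 3 and divides |G| = 12.
Closing under the operation: H = {e, (1 3 4), (1 4 3)}, so |H| = 3.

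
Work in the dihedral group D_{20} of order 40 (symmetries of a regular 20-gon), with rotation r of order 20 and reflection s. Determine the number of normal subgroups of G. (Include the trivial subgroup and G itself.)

9

G has 48 subgroups. Checking conjugation-invariance by order — order 1: 1/1 normal; order 2: 1/21 normal; order 4: 1/11 normal; order 5: 1/1 normal; order 8: 0/5 normal; order 10: 1/5 normal; order 20: 3/3 normal; order 40: 1/1 normal.
Total normal subgroups: 9.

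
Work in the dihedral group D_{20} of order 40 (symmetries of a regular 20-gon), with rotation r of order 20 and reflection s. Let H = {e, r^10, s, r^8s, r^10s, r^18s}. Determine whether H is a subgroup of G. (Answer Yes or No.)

No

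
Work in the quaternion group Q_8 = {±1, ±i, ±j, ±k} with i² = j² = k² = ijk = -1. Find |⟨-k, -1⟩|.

4

|⟨-k⟩| = 4 and |⟨-1⟩| = 2, so |H| is a multiple of lcm(4, 2) = 4 and divides |G| = 8.
Closing under the operation: H = {1, -1, k, -k}, so |H| = 4.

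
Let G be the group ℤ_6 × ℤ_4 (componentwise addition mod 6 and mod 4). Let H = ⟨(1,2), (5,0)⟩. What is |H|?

|⟨(1,2)⟩| = 6 and |⟨(5,0)⟩| = 6, so |H| is a multiple of lcm(6, 6) = 6 and divides |G| = 24.
Closing under the operation: H = {(0,0), (0,2), (1,0), (1,2), (2,0), (2,2), (3,0), (3,2), (4,0), (4,2), (5,0), (5,2)}, so |H| = 12.

12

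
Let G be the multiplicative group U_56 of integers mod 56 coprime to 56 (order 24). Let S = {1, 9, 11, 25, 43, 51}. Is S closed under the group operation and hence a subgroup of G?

|S| = 6 divides |G| = 24, consistent with Lagrange.
S contains the identity, every element's inverse is in S, and S is closed under ·: it is a subgroup.
In fact S = ⟨51⟩.

Yes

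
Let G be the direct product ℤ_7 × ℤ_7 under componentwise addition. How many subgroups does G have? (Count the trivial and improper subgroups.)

10

|G| = 49, so by Lagrange every subgroup order divides 49. Divisors: 1, 7, 49.
Subgroups by order — order 1: 1; order 7: 8; order 49: 1.
Total: 1 + 8 + 1 = 10.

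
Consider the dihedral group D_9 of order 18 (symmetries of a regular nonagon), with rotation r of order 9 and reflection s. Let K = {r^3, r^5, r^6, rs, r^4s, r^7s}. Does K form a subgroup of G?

The identity e ∉ K, so K is not a subgroup.

No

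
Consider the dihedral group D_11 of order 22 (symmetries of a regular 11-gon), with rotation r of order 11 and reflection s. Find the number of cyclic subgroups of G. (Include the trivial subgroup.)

13

Each element a generates a cyclic subgroup ⟨a⟩; distinct elements may generate the same one (a cyclic group of order d has φ(d) generators).
Cyclic subgroups by order — order 1: 1; order 2: 11; order 11: 1.
Total: 13.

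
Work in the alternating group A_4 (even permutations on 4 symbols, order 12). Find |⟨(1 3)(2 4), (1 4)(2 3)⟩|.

|⟨(1 3)(2 4)⟩| = 2 and |⟨(1 4)(2 3)⟩| = 2, so |H| is a multiple of lcm(2, 2) = 2 and divides |G| = 12.
Closing under the operation: H = {e, (1 2)(3 4), (1 3)(2 4), (1 4)(2 3)}, so |H| = 4.

4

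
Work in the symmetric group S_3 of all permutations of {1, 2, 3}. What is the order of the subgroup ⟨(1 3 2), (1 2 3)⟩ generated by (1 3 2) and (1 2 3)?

|⟨(1 3 2)⟩| = 3 and |⟨(1 2 3)⟩| = 3, so |H| is a multiple of lcm(3, 3) = 3 and divides |G| = 6.
Closing under the operation: H = {e, (1 2 3), (1 3 2)}, so |H| = 3.

3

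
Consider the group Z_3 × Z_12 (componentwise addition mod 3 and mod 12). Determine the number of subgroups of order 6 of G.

4

|G| = 36 and 6 | 36, so subgroups of order 6 are possible by Lagrange.
The subgroups of order 6 are: {(0,0), (0,2), (0,4), (0,6), (0,8), (0,10)}; {(0,0), (0,6), (1,0), (1,6), (2,0), (2,6)}; {(0,0), (0,6), (1,4), (1,10), (2,2), (2,8)}; {(0,0), (0,6), (1,2), (1,8), (2,4), (2,10)}.
So G has 4 subgroups of order 6.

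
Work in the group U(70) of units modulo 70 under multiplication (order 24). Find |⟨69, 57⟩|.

|⟨69⟩| = 2 and |⟨57⟩| = 4, so |H| is a multiple of lcm(2, 4) = 4 and divides |G| = 24.
Closing under the operation: H = {1, 13, 27, 29, 41, 43, 57, 69}, so |H| = 8.

8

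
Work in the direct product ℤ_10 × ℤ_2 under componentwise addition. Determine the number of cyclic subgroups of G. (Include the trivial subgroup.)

8

Each element a generates a cyclic subgroup ⟨a⟩; distinct elements may generate the same one (a cyclic group of order d has φ(d) generators).
Cyclic subgroups by order — order 1: 1; order 2: 3; order 5: 1; order 10: 3.
Total: 8.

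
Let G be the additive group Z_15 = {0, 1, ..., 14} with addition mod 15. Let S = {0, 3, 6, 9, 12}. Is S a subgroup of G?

|S| = 5 divides |G| = 15, consistent with Lagrange.
S contains the identity, every element's inverse is in S, and S is closed under +: it is a subgroup.
In fact S = ⟨3⟩.

Yes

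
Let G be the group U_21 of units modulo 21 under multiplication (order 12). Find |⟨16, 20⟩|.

6

|⟨16⟩| = 3 and |⟨20⟩| = 2, so |H| is a multiple of lcm(3, 2) = 6 and divides |G| = 12.
Closing under the operation: H = {1, 4, 5, 16, 17, 20}, so |H| = 6.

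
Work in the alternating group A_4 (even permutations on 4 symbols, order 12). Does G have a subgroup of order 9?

No

9 does not divide |G| = 12, so by Lagrange no subgroup of order 9 exists.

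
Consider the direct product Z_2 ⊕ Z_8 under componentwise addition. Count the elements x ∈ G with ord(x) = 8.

8

An element (a,b) has order lcm(ord(a), ord(b)); count pairs with lcm equal to 8.
Enumerating gives 8 such elements.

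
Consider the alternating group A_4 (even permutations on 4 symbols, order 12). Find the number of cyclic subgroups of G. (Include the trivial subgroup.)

A cyclic subgroup of order d is generated by each of its φ(d) elements of order d, so the cyclic subgroups of order d number (#elements of order d)/φ(d).
Cyclic subgroups by order — order 1: 1; order 2: 3; order 3: 4.
Total: 8.

8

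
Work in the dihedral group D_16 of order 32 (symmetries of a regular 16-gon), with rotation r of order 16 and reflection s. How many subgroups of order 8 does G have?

5

|G| = 32 and 8 | 32, so subgroups of order 8 are possible by Lagrange.
The subgroups of order 8 are: {e, r^2, r^4, r^6, r^8, r^10, r^12, r^14}; {e, r^4, r^8, r^12, r^2s, r^6s, r^10s, r^14s}; {e, r^4, r^8, r^12, r^3s, r^7s, r^11s, r^15s}; {e, r^4, r^8, r^12, s, r^4s, r^8s, r^12s}; … (5 in all).
So G has 5 subgroups of order 8.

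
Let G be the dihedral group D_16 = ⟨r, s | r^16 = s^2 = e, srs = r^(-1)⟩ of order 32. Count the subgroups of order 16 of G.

3

|G| = 32 and 16 | 32, so subgroups of order 16 are possible by Lagrange.
The subgroups of order 16 are: {e, r, r^2, r^3, r^4, r^5, r^6, r^7, r^8, r^9, r^10, r^11, r^12, r^13, r^14, r^15}; {e, r^2, r^4, r^6, r^8, r^10, r^12, r^14, s, r^2s, r^4s, r^6s, r^8s, r^10s, r^12s, r^14s}; {e, r^2, r^4, r^6, r^8, r^10, r^12, r^14, rs, r^3s, r^5s, r^7s, r^9s, r^11s, r^13s, r^15s}.
So G has 3 subgroups of order 16.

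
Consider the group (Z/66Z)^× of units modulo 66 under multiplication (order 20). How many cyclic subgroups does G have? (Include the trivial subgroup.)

8

Each element a generates a cyclic subgroup ⟨a⟩; distinct elements may generate the same one (a cyclic group of order d has φ(d) generators).
Cyclic subgroups by order — order 1: 1; order 2: 3; order 5: 1; order 10: 3.
Total: 8.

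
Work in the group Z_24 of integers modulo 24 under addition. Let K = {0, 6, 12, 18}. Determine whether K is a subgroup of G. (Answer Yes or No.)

Yes

|K| = 4 divides |G| = 24, consistent with Lagrange.
K contains the identity, every element's inverse is in K, and K is closed under +: it is a subgroup.
In fact K = ⟨18⟩.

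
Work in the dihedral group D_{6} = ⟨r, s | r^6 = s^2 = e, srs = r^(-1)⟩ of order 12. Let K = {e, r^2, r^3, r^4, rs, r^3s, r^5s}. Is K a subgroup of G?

No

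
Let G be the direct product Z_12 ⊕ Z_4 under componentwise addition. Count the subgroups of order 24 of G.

|G| = 48 and 24 | 48, so subgroups of order 24 are possible by Lagrange.
The subgroups of order 24 are: {(0,0), (0,1), (0,2), (0,3), (2,0), (2,1), (2,2), (2,3), (4,0), (4,1), (4,2), (4,3), (6,0), (6,1), (6,2), (6,3), (8,0), (8,1), (8,2), (8,3), (10,0), (10,1), (10,2), (10,3)}; {(0,0), (0,2), (1,0), (1,2), (2,0), (2,2), (3,0), (3,2), (4,0), (4,2), (5,0), (5,2), (6,0), (6,2), (7,0), (7,2), (8,0), (8,2), (9,0), (9,2), (10,0), (10,2), (11,0), (11,2)}; {(0,0), (0,2), (1,1), (1,3), (2,0), (2,2), (3,1), (3,3), (4,0), (4,2), (5,1), (5,3), (6,0), (6,2), (7,1), (7,3), (8,0), (8,2), (9,1), (9,3), (10,0), (10,2), (11,1), (11,3)}.
So G has 3 subgroups of order 24.

3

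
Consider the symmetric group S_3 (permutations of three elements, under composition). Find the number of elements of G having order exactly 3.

The elements of order 3 are: (1 2 3), (1 3 2).
That's 2.

2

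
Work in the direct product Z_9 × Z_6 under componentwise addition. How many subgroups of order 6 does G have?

4

|G| = 54 and 6 | 54, so subgroups of order 6 are possible by Lagrange.
The subgroups of order 6 are: {(0,0), (0,1), (0,2), (0,3), (0,4), (0,5)}; {(0,0), (0,3), (3,0), (3,3), (6,0), (6,3)}; {(0,0), (0,3), (3,1), (3,4), (6,2), (6,5)}; {(0,0), (0,3), (3,2), (3,5), (6,1), (6,4)}.
So G has 4 subgroups of order 6.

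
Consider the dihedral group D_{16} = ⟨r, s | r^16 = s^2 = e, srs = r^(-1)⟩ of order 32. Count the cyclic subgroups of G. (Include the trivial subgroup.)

21

A cyclic subgroup of order d is generated by each of its φ(d) elements of order d, so the cyclic subgroups of order d number (#elements of order d)/φ(d).
Cyclic subgroups by order — order 1: 1; order 2: 17; order 4: 1; order 8: 1; order 16: 1.
Total: 21.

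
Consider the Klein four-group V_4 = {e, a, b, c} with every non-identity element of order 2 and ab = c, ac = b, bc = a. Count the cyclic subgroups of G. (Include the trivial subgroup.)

Each element a generates a cyclic subgroup ⟨a⟩; distinct elements may generate the same one (a cyclic group of order d has φ(d) generators).
Cyclic subgroups by order — order 1: 1; order 2: 3.
Total: 4.

4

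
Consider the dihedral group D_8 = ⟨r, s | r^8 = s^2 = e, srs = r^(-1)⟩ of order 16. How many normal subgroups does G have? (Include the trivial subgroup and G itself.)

7

G has 19 subgroups. Checking conjugation-invariance by order — order 1: 1/1 normal; order 2: 1/9 normal; order 4: 1/5 normal; order 8: 3/3 normal; order 16: 1/1 normal.
Total normal subgroups: 7.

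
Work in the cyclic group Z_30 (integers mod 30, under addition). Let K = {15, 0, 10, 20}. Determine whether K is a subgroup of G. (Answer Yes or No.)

No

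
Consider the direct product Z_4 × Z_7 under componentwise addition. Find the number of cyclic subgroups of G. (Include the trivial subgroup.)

Group the elements of G by the cyclic subgroup they generate; each cyclic subgroup of order d accounts for φ(d) elements.
Cyclic subgroups by order — order 1: 1; order 2: 1; order 4: 1; order 7: 1; order 14: 1; order 28: 1.
Total: 6.

6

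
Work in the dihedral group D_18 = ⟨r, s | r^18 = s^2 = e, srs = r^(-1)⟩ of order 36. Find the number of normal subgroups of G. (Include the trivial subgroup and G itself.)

G has 45 subgroups. Checking conjugation-invariance by order — order 1: 1/1 normal; order 2: 1/19 normal; order 3: 1/1 normal; order 4: 0/9 normal; order 6: 1/7 normal; order 9: 1/1 normal; order 12: 0/3 normal; order 18: 3/3 normal; order 36: 1/1 normal.
Total normal subgroups: 9.

9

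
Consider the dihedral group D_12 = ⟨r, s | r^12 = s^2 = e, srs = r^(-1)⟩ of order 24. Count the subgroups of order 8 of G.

|G| = 24 and 8 | 24, so subgroups of order 8 are possible by Lagrange.
The subgroups of order 8 are: {e, r^3, r^6, r^9, rs, r^4s, r^7s, r^10s}; {e, r^3, r^6, r^9, r^2s, r^5s, r^8s, r^11s}; {e, r^3, r^6, r^9, s, r^3s, r^6s, r^9s}.
So G has 3 subgroups of order 8.

3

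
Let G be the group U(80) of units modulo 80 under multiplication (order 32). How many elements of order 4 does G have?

Enumerating element orders in G gives 24 elements of order 4.

24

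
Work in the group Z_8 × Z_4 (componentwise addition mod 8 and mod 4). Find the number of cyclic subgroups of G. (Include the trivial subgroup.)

14

Group the elements of G by the cyclic subgroup they generate; each cyclic subgroup of order d accounts for φ(d) elements.
Cyclic subgroups by order — order 1: 1; order 2: 3; order 4: 6; order 8: 4.
Total: 14.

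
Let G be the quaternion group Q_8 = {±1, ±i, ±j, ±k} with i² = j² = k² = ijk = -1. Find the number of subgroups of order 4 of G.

|G| = 8 and 4 | 8, so subgroups of order 4 are possible by Lagrange.
The subgroups of order 4 are: {1, -1, i, -i}; {1, -1, j, -j}; {1, -1, k, -k}.
So G has 3 subgroups of order 4.

3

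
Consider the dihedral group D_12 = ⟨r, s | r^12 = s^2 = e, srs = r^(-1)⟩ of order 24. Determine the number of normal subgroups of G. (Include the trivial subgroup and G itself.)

G has 34 subgroups. Checking conjugation-invariance by order — order 1: 1/1 normal; order 2: 1/13 normal; order 3: 1/1 normal; order 4: 1/7 normal; order 6: 1/5 normal; order 8: 0/3 normal; order 12: 3/3 normal; order 24: 1/1 normal.
Total normal subgroups: 9.

9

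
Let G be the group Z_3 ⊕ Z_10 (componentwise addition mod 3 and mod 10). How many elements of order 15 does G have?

An element (a,b) has order lcm(ord(a), ord(b)); count pairs with lcm equal to 15.
Enumerating gives 8 such elements.

8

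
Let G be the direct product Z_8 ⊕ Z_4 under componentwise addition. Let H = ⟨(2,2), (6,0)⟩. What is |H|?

|⟨(2,2)⟩| = 4 and |⟨(6,0)⟩| = 4, so |H| is a multiple of lcm(4, 4) = 4 and divides |G| = 32.
Closing under the operation: H = {(0,0), (0,2), (2,0), (2,2), (4,0), (4,2), (6,0), (6,2)}, so |H| = 8.

8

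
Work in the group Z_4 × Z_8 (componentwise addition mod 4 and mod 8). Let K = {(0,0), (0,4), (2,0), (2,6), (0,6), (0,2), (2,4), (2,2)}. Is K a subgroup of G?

Yes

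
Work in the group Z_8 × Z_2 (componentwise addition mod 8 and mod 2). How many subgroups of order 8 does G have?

|G| = 16 and 8 | 16, so subgroups of order 8 are possible by Lagrange.
The subgroups of order 8 are: {(0,0), (0,1), (2,0), (2,1), (4,0), (4,1), (6,0), (6,1)}; {(0,0), (1,0), (2,0), (3,0), (4,0), (5,0), (6,0), (7,0)}; {(0,0), (1,1), (2,0), (3,1), (4,0), (5,1), (6,0), (7,1)}.
So G has 3 subgroups of order 8.

3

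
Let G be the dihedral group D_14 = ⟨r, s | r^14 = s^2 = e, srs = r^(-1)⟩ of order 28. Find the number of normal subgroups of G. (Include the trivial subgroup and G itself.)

G has 28 subgroups. Checking conjugation-invariance by order — order 1: 1/1 normal; order 2: 1/15 normal; order 4: 0/7 normal; order 7: 1/1 normal; order 14: 3/3 normal; order 28: 1/1 normal.
Total normal subgroups: 7.

7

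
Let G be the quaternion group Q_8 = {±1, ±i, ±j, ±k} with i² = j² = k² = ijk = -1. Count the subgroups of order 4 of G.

3

|G| = 8 and 4 | 8, so subgroups of order 4 are possible by Lagrange.
The subgroups of order 4 are: {1, -1, i, -i}; {1, -1, j, -j}; {1, -1, k, -k}.
So G has 3 subgroups of order 4.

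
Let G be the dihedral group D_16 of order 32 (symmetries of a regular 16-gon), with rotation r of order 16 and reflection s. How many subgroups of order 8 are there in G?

5

|G| = 32 and 8 | 32, so subgroups of order 8 are possible by Lagrange.
The subgroups of order 8 are: {e, r^2, r^4, r^6, r^8, r^10, r^12, r^14}; {e, r^4, r^8, r^12, r^2s, r^6s, r^10s, r^14s}; {e, r^4, r^8, r^12, r^3s, r^7s, r^11s, r^15s}; {e, r^4, r^8, r^12, s, r^4s, r^8s, r^12s}; … (5 in all).
So G has 5 subgroups of order 8.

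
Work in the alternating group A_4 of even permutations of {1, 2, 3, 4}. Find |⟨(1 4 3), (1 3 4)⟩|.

3

|⟨(1 4 3)⟩| = 3 and |⟨(1 3 4)⟩| = 3, so |H| is a multiple of lcm(3, 3) = 3 and divides |G| = 12.
Closing under the operation: H = {e, (1 3 4), (1 4 3)}, so |H| = 3.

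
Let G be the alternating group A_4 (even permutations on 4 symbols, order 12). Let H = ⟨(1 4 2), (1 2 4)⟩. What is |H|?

3

|⟨(1 4 2)⟩| = 3 and |⟨(1 2 4)⟩| = 3, so |H| is a multiple of lcm(3, 3) = 3 and divides |G| = 12.
Closing under the operation: H = {e, (1 2 4), (1 4 2)}, so |H| = 3.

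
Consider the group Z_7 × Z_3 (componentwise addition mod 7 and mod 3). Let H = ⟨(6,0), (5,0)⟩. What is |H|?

|⟨(6,0)⟩| = 7 and |⟨(5,0)⟩| = 7, so |H| is a multiple of lcm(7, 7) = 7 and divides |G| = 21.
Closing under the operation: H = {(0,0), (1,0), (2,0), (3,0), (4,0), (5,0), (6,0)}, so |H| = 7.

7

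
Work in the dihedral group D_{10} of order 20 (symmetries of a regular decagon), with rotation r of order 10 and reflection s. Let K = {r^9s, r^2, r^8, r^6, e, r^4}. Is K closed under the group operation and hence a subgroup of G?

|K| = 6 does not divide |G| = 20, so by Lagrange K is not a subgroup.

No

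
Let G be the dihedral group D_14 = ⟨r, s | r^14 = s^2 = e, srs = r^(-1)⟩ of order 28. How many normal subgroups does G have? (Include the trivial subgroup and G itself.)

G has 28 subgroups. Checking conjugation-invariance by order — order 1: 1/1 normal; order 2: 1/15 normal; order 4: 0/7 normal; order 7: 1/1 normal; order 14: 3/3 normal; order 28: 1/1 normal.
Total normal subgroups: 7.

7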